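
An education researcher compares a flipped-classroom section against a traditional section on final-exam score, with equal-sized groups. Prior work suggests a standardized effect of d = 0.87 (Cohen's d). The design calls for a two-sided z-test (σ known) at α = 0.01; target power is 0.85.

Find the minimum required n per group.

Set Φ(δ − 2.576) = 0.85; then δ − 2.576 = Φ⁻¹(0.85) = 1.036, giving δ = 3.612.
(For δ > 0 the lower-tail rejection region contributes negligibly to power, so the one-term inversion is standard.)
δ = d·√(n/2) ⇒ n = 2(δ/d)² = 2 × (3.612 / 0.87)² = 34.48.
Round up to the next whole unit.

n = 35 per group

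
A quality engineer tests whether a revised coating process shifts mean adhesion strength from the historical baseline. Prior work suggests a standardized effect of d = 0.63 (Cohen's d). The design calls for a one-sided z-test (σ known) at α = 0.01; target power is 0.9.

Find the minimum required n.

Set Φ(δ − 2.326) = 0.9; then δ − 2.326 = Φ⁻¹(0.9) = 1.282, giving δ = 3.608.
δ = d·√n ⇒ n = (δ/d)² = (3.608 / 0.63)² = 32.80.
Rounding up, n = 33.

n = 33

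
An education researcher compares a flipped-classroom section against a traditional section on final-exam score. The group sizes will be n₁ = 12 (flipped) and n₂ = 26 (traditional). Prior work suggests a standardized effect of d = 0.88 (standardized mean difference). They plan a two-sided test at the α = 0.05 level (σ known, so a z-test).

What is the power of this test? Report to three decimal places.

Power ≈ 0.713

Noncentrality parameter: δ = d / √(1/n₁ + 1/n₂) = 0.88 / √(1/12 + 1/26) = 2.5216
Two-sided α = 0.05 → critical value z_{0.025} = 1.960.
Power = Φ(δ − 1.960) + Φ(−δ − 1.960) = Φ(0.562) + Φ(-4.482) = 0.7128 + 0.0000 = 0.7128.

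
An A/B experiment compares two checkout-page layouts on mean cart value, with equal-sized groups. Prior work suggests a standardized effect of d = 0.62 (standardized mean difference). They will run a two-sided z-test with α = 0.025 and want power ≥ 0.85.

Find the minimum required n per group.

For power 0.85 need Φ(δ − z_{0.0125}) = 0.85, so δ = z_{0.0125} + z_{0.15} = 2.241 + 1.036 = 3.278.
(The Φ(−δ − z_{α/2}) term is vanishingly small for δ > 0 and is dropped in the standard sample-size formula.)
δ = d·√(n/2) ⇒ n = 2(δ/d)² = 2 × (3.278 / 0.62)² = 55.90.
Round up to the next whole unit.

n = 56 per group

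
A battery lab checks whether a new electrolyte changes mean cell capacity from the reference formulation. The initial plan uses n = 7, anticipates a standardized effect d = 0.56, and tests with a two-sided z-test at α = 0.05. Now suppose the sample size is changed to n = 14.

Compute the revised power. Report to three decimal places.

Power ≈ 0.554

With n = 14: δ = d·√n = 0.56 × √14 = 2.0953. Critical value z_{0.025} = 1.960.
Revised power = Φ(δ − 1.960) + Φ(−δ − 1.960) = Φ(0.135) + Φ(-4.055) = 0.5538 + 0.0000 = 0.5539.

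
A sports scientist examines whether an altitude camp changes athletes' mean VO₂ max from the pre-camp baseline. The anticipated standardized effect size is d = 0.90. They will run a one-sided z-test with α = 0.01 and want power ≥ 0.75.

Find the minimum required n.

Set Φ(δ − 2.326) = 0.75; then δ − 2.326 = Φ⁻¹(0.75) = 0.674, giving δ = 3.001.
δ = d·√n ⇒ n = (δ/d)² = (3.001 / 0.90)² = 11.12.
Round up to the next whole unit.

n = 12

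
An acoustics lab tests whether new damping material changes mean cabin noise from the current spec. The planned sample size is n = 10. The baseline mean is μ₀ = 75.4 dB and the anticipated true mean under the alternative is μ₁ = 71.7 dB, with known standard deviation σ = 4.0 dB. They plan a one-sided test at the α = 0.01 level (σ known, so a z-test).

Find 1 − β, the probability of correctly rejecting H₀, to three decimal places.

Standardized effect: d = |μ₁ − μ₀| / σ = |71.7 − 75.4| / 4.0 = 0.9250
Noncentrality parameter: λ = d·√n = 0.9250 × √10 = 2.9251
One-sided α = 0.01 → critical value z_{0.01} = 2.326.
Power = P(Z > 2.326 − λ) = Φ(0.599) = 0.7253.

Power ≈ 0.725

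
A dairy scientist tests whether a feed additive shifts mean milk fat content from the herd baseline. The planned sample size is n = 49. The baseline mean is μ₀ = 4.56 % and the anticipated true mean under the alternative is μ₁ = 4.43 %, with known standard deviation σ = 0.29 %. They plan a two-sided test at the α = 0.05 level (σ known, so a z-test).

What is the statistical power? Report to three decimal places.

Power ≈ 0.881

Standardized effect: d = |μ₁ − μ₀| / σ = |4.43 − 4.56| / 0.29 = 0.4483
Noncentrality parameter: δ = d·√n = 0.4483 × √49 = 3.1379
Two-sided α = 0.05 → critical value z_{0.025} = 1.960.
Power = Φ(δ − 1.960) + Φ(−δ − 1.960) = Φ(1.178) + Φ(-5.098) = 0.8806 + 0.0000 = 0.8806.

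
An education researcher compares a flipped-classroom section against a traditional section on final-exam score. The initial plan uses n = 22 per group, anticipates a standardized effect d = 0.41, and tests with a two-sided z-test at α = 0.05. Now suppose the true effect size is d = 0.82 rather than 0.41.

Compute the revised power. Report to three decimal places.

Power ≈ 0.776

With d = 0.82: δ = d·√(n/2) = 0.82 × √(22/2) = 2.7196. Critical value z_{0.025} = 1.960.
Revised power = Φ(δ − 1.960) + Φ(−δ − 1.960) = Φ(0.760) + Φ(-4.680) = 0.7763 + 0.0000 = 0.7763.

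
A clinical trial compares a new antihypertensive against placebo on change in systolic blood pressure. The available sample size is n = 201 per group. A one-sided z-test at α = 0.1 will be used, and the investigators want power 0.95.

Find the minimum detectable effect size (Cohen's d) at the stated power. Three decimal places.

d ≈ 0.292

Need Φ(δ − 1.282) = 0.95, so δ = 1.282 + 1.645 = 2.926.
δ = d·√(n/2) ⇒ d = δ/√(n/2) = 2.926/√(201/2) = 0.2919.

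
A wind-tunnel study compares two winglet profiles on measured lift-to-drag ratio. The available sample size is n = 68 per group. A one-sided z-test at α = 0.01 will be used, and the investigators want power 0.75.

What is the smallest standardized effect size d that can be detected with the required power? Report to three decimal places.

Required noncentrality: δ = z_{0.01} + z_{0.25} = 2.326 + 0.674 = 3.001.
δ = d·√(n/2) ⇒ d = δ/√(n/2) = 3.001/√(68/2) = 0.5146.

d ≈ 0.515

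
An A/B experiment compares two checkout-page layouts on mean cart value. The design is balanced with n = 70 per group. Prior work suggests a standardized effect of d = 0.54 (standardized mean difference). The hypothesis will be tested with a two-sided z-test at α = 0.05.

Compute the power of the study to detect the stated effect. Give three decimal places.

Noncentrality parameter: δ = d·√(n/2) = 0.54 × √(70/2) = 3.1947
Critical value for a two-sided test at α = 0.05: z_{α/2} = 1.960.
Power = Φ(δ − 1.960) + Φ(−δ − 1.960) = Φ(1.235) + Φ(-5.155) = 0.8915 + 0.0000 = 0.8915.

Power ≈ 0.892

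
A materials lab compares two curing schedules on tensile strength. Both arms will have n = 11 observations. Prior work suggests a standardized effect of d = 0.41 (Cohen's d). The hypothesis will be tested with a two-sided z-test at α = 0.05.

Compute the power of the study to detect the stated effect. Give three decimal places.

Power ≈ 0.161

Noncentrality parameter: δ = d·√(n/2) = 0.41 × √(11/2) = 0.9615
Critical value for a two-sided test at α = 0.05: z_{α/2} = 1.960.
Power = Φ(δ − 1.960) + Φ(−δ − 1.960) = Φ(-0.998) + Φ(-2.921) = 0.1590 + 0.0017 = 0.1608.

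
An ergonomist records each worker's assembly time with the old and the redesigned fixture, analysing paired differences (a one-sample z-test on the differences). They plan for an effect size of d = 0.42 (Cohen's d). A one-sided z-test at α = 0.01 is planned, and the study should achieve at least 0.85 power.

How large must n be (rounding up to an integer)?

Set Φ(δ − 2.326) = 0.85; then δ − 2.326 = Φ⁻¹(0.85) = 1.036, giving δ = 3.363.
δ = d·√n ⇒ n = (δ/d)² = (3.363 / 0.42)² = 64.11.
Rounding up, n = 65.

n = 65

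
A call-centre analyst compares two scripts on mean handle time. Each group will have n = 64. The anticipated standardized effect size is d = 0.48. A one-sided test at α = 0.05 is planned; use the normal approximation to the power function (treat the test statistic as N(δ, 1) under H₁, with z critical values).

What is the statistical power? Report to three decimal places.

Noncentrality parameter: δ = d·√(n/2) = 0.48 × √(64/2) = 2.7153
One-sided α = 0.05 → critical value z_{0.05} = 1.645.
Power = P(Z > 1.645 − δ) = Φ(1.070) = 0.8578.

Power ≈ 0.858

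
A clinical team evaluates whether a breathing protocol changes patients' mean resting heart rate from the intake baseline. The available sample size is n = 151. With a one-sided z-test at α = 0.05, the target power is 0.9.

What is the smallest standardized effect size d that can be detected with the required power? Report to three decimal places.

d ≈ 0.238

Required noncentrality: δ = z_{0.05} + z_{0.10} = 1.645 + 1.282 = 2.926.
δ = d·√n ⇒ d = δ/√n = 2.926/√151 = 0.2381.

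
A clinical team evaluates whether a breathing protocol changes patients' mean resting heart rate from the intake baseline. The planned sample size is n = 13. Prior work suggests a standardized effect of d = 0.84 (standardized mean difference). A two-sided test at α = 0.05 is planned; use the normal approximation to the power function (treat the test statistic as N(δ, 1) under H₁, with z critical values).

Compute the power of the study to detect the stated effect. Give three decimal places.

Noncentrality parameter: δ = d·√n = 0.84 × √13 = 3.0287
Critical value for a two-sided test at α = 0.05: z_{α/2} = 1.960.
Power = Φ(δ − 1.960) + Φ(−δ − 1.960) = Φ(1.069) + Φ(-4.989) = 0.8574 + 0.0000 = 0.8574.

Power ≈ 0.857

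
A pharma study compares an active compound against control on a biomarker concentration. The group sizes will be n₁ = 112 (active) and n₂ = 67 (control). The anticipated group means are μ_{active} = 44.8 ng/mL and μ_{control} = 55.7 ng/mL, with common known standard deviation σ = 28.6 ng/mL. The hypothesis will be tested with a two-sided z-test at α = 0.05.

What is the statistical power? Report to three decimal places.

Standardized effect: d = |μ_{active} − μ_{control}| / σ = |44.8 − 55.7| / 28.6 = 0.3811
Noncentrality parameter: δ = d / √(1/n₁ + 1/n₂) = 0.3811 / √(1/112 + 1/67) = 2.4676
Two-sided α = 0.05 → critical value z_{0.025} = 1.960.
Power = Φ(δ − 1.960) + Φ(−δ − 1.960) = Φ(0.508) + Φ(-4.428) = 0.6942 + 0.0000 = 0.6942.

Power ≈ 0.694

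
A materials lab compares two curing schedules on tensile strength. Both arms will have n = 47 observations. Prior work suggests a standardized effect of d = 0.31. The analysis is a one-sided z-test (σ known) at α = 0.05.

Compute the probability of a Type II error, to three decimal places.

Noncentrality parameter: δ = d·√(n/2) = 0.31 × √(47/2) = 1.5028
One-sided α = 0.05 → critical value z_{0.05} = 1.645.
Power = Φ(δ − 1.645) = Φ(-0.142) = 0.4435.
Type II error: β = 1 − power = 1 − 0.4435 = 0.5565.

β ≈ 0.556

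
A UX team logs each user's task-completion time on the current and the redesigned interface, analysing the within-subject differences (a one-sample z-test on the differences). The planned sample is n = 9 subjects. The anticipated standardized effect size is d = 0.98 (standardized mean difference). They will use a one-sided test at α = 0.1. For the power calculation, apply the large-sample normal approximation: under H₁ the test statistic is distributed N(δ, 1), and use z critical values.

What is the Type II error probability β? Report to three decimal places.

β ≈ 0.049

Noncentrality parameter: δ = d·√n = 0.98 × √9 = 2.9400
Critical value for a one-sided test at α = 0.1: z_α = 1.282.
Power = Φ(δ − 1.282) = Φ(1.658) = 0.9514.
Type II error: β = 1 − power = 1 − 0.9514 = 0.0486.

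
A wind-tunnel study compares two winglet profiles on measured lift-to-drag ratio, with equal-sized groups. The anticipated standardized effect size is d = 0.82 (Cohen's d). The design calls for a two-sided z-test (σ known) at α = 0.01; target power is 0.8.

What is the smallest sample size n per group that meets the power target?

n = 35 per group

For power 0.8 need Φ(δ − z_{0.005}) = 0.8, so δ = z_{0.005} + z_{0.20} = 2.576 + 0.842 = 3.417.
(The Φ(−δ − z_{α/2}) term is vanishingly small for δ > 0 and is dropped in the standard sample-size formula.)
δ = d·√(n/2) ⇒ n = 2(δ/d)² = 2 × (3.417 / 0.82)² = 34.74.
Rounding up, n = 35 per group.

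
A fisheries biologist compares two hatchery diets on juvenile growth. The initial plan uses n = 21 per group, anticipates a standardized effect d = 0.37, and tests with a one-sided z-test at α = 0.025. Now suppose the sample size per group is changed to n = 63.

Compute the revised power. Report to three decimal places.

Power ≈ 0.546

With n = 63 per group: δ = d·√(n/2) = 0.37 × √(63/2) = 2.0766. Critical value z_{0.025} = 1.960.
Revised power = P(Z > 1.960 − δ) = Φ(0.117) = 0.5464.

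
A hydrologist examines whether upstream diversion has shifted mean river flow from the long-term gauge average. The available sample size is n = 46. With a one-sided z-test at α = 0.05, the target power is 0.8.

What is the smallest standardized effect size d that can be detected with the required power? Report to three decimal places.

d ≈ 0.367

Required noncentrality: δ = z_{0.05} + z_{0.20} = 1.645 + 0.842 = 2.486.
δ = d·√n ⇒ d = δ/√n = 2.486/√46 = 0.3666.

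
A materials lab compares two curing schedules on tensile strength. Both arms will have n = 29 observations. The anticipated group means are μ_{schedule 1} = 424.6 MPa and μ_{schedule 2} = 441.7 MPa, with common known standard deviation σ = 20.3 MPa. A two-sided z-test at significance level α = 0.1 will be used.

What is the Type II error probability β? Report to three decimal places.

β ≈ 0.059

Standardized effect: d = |μ_{schedule 1} − μ_{schedule 2}| / σ = |424.6 − 441.7| / 20.3 = 0.8424
Noncentrality parameter: δ = d·√(n/2) = 0.8424 × √(29/2) = 3.2076
Critical value for a two-sided test at α = 0.1: z_{α/2} = 1.645.
Power = Φ(δ − 1.645) + Φ(−δ − 1.645) = Φ(1.563) + Φ(-4.852) = 0.9409 + 0.0000 = 0.9409.
Type II error: β = 1 − power = 1 − 0.9409 = 0.0591.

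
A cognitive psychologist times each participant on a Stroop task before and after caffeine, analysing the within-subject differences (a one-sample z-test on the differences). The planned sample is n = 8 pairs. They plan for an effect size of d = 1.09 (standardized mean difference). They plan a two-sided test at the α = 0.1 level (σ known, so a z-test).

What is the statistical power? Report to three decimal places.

Noncentrality parameter: λ = d·√n = 1.09 × √8 = 3.0830
Critical value for a two-sided test at α = 0.1: z_{α/2} = 1.645.
Power = Φ(λ − 1.645) + Φ(−λ − 1.645) = Φ(1.438) + Φ(-4.728) = 0.9248 + 0.0000 = 0.9248.

Power ≈ 0.925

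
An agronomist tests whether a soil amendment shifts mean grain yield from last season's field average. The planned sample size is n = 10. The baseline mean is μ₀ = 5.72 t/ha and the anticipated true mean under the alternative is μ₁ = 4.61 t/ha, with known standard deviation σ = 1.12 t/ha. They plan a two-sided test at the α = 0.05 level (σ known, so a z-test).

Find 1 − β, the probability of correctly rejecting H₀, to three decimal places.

Standardized effect: d = |μ₁ − μ₀| / σ = |4.61 − 5.72| / 1.12 = 0.9911
Noncentrality parameter: δ = d·√n = 0.9911 × √10 = 3.1340
Critical value for a two-sided test at α = 0.05: z_{α/2} = 1.960.
Power = Φ(δ − 1.960) + Φ(−δ − 1.960) = Φ(1.174) + Φ(-5.094) = 0.8798 + 0.0000 = 0.8798.

Power ≈ 0.880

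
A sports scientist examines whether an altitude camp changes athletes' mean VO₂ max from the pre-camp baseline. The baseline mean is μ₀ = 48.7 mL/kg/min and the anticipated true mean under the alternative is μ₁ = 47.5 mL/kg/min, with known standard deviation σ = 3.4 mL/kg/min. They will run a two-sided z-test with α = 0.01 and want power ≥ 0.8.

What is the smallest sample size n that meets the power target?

Standardized effect: d = |μ₁ − μ₀| / σ = |47.5 − 48.7| / 3.4 = 0.3529
Set Φ(δ − 2.576) = 0.8; then δ − 2.576 = Φ⁻¹(0.8) = 0.842, giving δ = 3.417.
(Ignoring the negligible lower-tail rejection probability gives the usual closed-form inversion.)
δ = d·√n ⇒ n = (δ/d)² = (3.417 / 0.3529)² = 93.76.
Rounding up, n = 94.

n = 94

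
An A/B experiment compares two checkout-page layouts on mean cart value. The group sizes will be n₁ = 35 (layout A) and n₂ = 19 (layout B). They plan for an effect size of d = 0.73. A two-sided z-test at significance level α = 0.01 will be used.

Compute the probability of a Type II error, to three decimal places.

Noncentrality parameter: δ = d / √(1/n₁ + 1/n₂) = 0.73 / √(1/35 + 1/19) = 2.5618
Critical value for a two-sided test at α = 0.01: z_{α/2} = 2.576.
Power = Φ(δ − 2.576) + Φ(−δ − 2.576) = Φ(-0.014) + Φ(-5.138) = 0.4944 + 0.0000 = 0.4944.
Type II error: β = 1 − power = 1 − 0.4944 = 0.5056.

β ≈ 0.506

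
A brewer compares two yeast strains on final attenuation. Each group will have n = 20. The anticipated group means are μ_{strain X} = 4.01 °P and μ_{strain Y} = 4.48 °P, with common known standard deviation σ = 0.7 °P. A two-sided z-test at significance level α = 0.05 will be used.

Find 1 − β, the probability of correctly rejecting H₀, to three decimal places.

Standardized effect: d = |μ_{strain X} − μ_{strain Y}| / σ = |4.01 − 4.48| / 0.7 = 0.6714
Noncentrality parameter: δ = d·√(n/2) = 0.6714 × √(20/2) = 2.1232
Two-sided α = 0.05 → critical value z_{0.025} = 1.960.
Power = Φ(δ − 1.960) + Φ(−δ − 1.960) = Φ(0.163) + Φ(-4.083) = 0.5649 + 0.0000 = 0.5649.

Power ≈ 0.565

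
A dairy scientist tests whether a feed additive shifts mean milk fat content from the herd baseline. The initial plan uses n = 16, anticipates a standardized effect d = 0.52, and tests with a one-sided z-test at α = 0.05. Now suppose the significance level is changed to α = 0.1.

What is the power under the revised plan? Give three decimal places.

δ = d·√n = 0.52 × √16 = 2.0800 (unchanged). New critical value: z_{0.1} = 1.282.
Revised power = Φ(δ − 1.282) = Φ(0.798) = 0.7877.

Power ≈ 0.788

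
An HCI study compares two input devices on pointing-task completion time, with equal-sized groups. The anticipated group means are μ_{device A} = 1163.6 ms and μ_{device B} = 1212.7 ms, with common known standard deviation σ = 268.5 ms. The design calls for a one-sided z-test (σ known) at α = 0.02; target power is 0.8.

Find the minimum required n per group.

Standardized effect: d = |μ_{device A} − μ_{device B}| / σ = |1163.6 − 1212.7| / 268.5 = 0.1829
Set Φ(δ − 2.054) = 0.8; then δ − 2.054 = Φ⁻¹(0.8) = 0.842, giving δ = 2.895.
δ = d·√(n/2) ⇒ n = 2(δ/d)² = 2 × (2.895 / 0.1829)² = 501.38.
Round up to the next whole unit.

n = 502 per group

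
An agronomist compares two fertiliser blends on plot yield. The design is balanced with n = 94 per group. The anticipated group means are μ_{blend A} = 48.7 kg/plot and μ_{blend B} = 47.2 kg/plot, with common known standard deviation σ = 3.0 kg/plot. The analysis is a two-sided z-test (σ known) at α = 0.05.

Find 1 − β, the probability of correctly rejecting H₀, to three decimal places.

Power ≈ 0.929

Standardized effect: d = |μ_{blend A} − μ_{blend B}| / σ = |48.7 − 47.2| / 3.0 = 0.5000
Noncentrality parameter: δ = d·√(n/2) = 0.5000 × √(94/2) = 3.4278
Two-sided α = 0.05 → critical value z_{0.025} = 1.960.
Power = Φ(δ − 1.960) + Φ(−δ − 1.960) = Φ(1.468) + Φ(-5.388) = 0.9289 + 0.0000 = 0.9289.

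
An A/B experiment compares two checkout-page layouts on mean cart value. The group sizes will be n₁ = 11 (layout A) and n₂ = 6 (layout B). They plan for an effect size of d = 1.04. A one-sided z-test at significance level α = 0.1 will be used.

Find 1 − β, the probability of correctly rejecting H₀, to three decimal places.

Power ≈ 0.779

Noncentrality parameter: δ = d / √(1/n₁ + 1/n₂) = 1.04 / √(1/11 + 1/6) = 2.0492
Critical value for a one-sided test at α = 0.1: z_α = 1.282.
Power = P(Z > 1.282 − δ) = Φ(0.768) = 0.7786.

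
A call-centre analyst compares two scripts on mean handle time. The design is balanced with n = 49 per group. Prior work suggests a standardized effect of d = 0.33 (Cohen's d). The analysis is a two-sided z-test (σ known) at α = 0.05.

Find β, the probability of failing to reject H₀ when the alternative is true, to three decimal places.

Noncentrality parameter: δ = d·√(n/2) = 0.33 × √(49/2) = 1.6334
Critical value for a two-sided test at α = 0.05: z_{α/2} = 1.960.
Power = Φ(δ − 1.960) + Φ(−δ − 1.960) = Φ(-0.327) + Φ(-3.593) = 0.3720 + 0.0002 = 0.3722.
Type II error: β = 1 − power = 1 − 0.3722 = 0.6278.

β ≈ 0.628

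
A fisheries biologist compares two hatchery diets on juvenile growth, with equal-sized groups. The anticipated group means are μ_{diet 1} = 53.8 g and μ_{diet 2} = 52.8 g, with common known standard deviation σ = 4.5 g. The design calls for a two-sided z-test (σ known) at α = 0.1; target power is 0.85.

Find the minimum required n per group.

Standardized effect: d = |μ_{diet 1} − μ_{diet 2}| / σ = |53.8 − 52.8| / 4.5 = 0.2222
For power 0.85 need Φ(δ − z_{0.05}) = 0.85, so δ = z_{0.05} + z_{0.15} = 1.645 + 1.036 = 2.681.
(For δ > 0 the lower-tail rejection region contributes negligibly to power, so the one-term inversion is standard.)
δ = d·√(n/2) ⇒ n = 2(δ/d)² = 2 × (2.681 / 0.2222)² = 291.17.
Round up to the next whole unit.

n = 292 per group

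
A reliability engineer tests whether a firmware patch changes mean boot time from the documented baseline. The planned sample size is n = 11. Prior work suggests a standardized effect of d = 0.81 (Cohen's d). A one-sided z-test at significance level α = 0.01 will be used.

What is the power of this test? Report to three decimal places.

Power ≈ 0.641

Noncentrality parameter: δ = d·√n = 0.81 × √11 = 2.6865
Critical value for a one-sided test at α = 0.01: z_α = 2.326.
Power = Φ(δ − 2.326) = Φ(0.360) = 0.6406.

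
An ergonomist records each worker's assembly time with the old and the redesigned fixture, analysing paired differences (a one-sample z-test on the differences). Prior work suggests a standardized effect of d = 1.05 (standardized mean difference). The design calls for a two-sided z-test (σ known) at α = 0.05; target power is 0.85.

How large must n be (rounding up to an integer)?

n = 9

For power 0.85 need Φ(δ − z_{0.025}) = 0.85, so δ = z_{0.025} + z_{0.15} = 1.960 + 1.036 = 2.996.
(Ignoring the negligible lower-tail rejection probability gives the usual closed-form inversion.)
δ = d·√n ⇒ n = (δ/d)² = (2.996 / 1.05)² = 8.14.
Round up to the next whole unit.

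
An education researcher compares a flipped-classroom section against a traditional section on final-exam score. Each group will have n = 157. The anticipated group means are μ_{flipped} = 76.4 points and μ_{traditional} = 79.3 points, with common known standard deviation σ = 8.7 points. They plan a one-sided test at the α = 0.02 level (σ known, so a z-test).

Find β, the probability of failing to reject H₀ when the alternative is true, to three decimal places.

β ≈ 0.184

Standardized effect: d = |μ_{flipped} − μ_{traditional}| / σ = |76.4 − 79.3| / 8.7 = 0.3333
Noncentrality parameter: δ = d·√(n/2) = 0.3333 × √(157/2) = 2.9533
One-sided α = 0.02 → critical value z_{0.02} = 2.054.
Power = Φ(δ − 2.054) = Φ(0.900) = 0.8158.
Type II error: β = 1 − power = 1 − 0.8158 = 0.1842.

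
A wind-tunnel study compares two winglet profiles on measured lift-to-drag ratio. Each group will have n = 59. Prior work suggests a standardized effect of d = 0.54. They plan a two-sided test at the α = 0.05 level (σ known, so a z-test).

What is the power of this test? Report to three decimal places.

Noncentrality parameter: δ = d·√(n/2) = 0.54 × √(59/2) = 2.9330
Two-sided α = 0.05 → critical value z_{0.025} = 1.960.
Power = Φ(δ − 1.960) + Φ(−δ − 1.960) = Φ(0.973) + Φ(-4.893) = 0.8347 + 0.0000 = 0.8347.

Power ≈ 0.835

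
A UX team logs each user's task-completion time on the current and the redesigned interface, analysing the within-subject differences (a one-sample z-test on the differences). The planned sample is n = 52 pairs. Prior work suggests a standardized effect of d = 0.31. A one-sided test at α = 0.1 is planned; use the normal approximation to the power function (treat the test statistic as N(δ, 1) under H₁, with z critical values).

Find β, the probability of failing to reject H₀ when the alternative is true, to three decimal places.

β ≈ 0.170

Noncentrality parameter: δ = d·√n = 0.31 × √52 = 2.2354
Critical value for a one-sided test at α = 0.1: z_α = 1.282.
Power = Φ(δ − 1.282) = Φ(0.954) = 0.8299.
Type II error: β = 1 − power = 1 − 0.8299 = 0.1701.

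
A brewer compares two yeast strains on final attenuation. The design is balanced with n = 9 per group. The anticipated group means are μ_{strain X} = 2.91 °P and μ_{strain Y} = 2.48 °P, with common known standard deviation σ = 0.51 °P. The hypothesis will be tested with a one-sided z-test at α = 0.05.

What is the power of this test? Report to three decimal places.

Standardized effect: d = |μ_{strain X} − μ_{strain Y}| / σ = |2.91 − 2.48| / 0.51 = 0.8431
Noncentrality parameter: δ = d·√(n/2) = 0.8431 × √(9/2) = 1.7886
Critical value for a one-sided test at α = 0.05: z_α = 1.645.
Power = P(Z > 1.645 − δ) = Φ(0.144) = 0.5571.

Power ≈ 0.557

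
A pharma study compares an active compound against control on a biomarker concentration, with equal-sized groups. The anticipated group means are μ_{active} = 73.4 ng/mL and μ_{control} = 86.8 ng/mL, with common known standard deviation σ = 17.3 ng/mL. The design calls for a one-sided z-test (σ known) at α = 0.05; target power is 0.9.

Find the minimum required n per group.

n = 29 per group

Standardized effect: d = |μ_{active} − μ_{control}| / σ = |73.4 − 86.8| / 17.3 = 0.7746
For power 0.9 need Φ(δ − z_{0.05}) = 0.9, so δ = z_{0.05} + z_{0.10} = 1.645 + 1.282 = 2.926.
δ = d·√(n/2) ⇒ n = 2(δ/d)² = 2 × (2.926 / 0.7746)² = 28.55.
Rounding up, n = 29 per group.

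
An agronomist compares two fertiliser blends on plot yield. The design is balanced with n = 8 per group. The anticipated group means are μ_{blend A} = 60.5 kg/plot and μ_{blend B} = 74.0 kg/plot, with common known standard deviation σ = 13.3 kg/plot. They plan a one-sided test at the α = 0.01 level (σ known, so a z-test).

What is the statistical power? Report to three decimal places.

Power ≈ 0.384

Standardized effect: d = |μ_{blend A} − μ_{blend B}| / σ = |60.5 − 74.0| / 13.3 = 1.0150
Noncentrality parameter: δ = d·√(n/2) = 1.0150 × √(8/2) = 2.0301
Critical value for a one-sided test at α = 0.01: z_α = 2.326.
Power = Φ(δ − 2.326) = Φ(-0.296) = 0.3835.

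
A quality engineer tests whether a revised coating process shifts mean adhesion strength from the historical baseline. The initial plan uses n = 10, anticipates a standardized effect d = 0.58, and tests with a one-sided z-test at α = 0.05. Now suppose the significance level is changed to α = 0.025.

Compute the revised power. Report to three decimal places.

Power ≈ 0.450

δ = d·√n = 0.58 × √10 = 1.8341 (unchanged). New critical value: z_{0.025} = 1.960.
Revised power = P(Z > 1.960 − δ) = Φ(-0.126) = 0.4499.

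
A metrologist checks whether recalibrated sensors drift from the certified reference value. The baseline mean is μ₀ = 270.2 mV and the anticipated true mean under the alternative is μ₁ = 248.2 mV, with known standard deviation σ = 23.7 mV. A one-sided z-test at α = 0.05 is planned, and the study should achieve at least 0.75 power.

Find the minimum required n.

Standardized effect: d = |μ₁ − μ₀| / σ = |248.2 − 270.2| / 23.7 = 0.9283
For power 0.75 need Φ(δ − z_{0.05}) = 0.75, so δ = z_{0.05} + z_{0.25} = 1.645 + 0.674 = 2.319.
δ = d·√n ⇒ n = (δ/d)² = (2.319 / 0.9283)² = 6.24.
Round up to the next whole unit.

n = 7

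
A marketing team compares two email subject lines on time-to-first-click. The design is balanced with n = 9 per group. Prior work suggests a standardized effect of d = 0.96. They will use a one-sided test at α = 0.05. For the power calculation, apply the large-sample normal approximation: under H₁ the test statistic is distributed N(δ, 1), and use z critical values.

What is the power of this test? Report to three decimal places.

Noncentrality parameter: λ = d·√(n/2) = 0.96 × √(9/2) = 2.0365
Critical value for a one-sided test at α = 0.05: z_α = 1.645.
Power = Φ(λ − 1.645) = Φ(0.392) = 0.6523.

Power ≈ 0.652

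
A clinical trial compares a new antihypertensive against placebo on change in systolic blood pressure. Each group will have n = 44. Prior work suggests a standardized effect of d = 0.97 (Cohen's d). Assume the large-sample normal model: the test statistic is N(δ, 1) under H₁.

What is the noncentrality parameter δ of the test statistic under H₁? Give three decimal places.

δ ≈ 4.550

δ = d·√(n/2) = 0.97 × √(44/2) = 4.5497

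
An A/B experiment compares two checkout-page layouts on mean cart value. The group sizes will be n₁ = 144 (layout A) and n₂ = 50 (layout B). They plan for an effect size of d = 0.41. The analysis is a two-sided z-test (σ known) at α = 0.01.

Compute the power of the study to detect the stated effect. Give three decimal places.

Noncentrality parameter: λ = d / √(1/n₁ + 1/n₂) = 0.41 / √(1/144 + 1/50) = 2.4978
Critical value for a two-sided test at α = 0.01: z_{α/2} = 2.576.
Power = Φ(λ − 2.576) + Φ(−λ − 2.576) = Φ(-0.078) + Φ(-5.074) = 0.4689 + 0.0000 = 0.4689.

Power ≈ 0.469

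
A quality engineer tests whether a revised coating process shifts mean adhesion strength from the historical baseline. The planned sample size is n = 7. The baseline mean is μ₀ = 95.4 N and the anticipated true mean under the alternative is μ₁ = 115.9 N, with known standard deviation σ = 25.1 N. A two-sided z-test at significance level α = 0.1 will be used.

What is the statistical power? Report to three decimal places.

Standardized effect: d = |μ₁ − μ₀| / σ = |115.9 − 95.4| / 25.1 = 0.8167
Noncentrality parameter: δ = d·√n = 0.8167 × √7 = 2.1609
Critical value for a two-sided test at α = 0.1: z_{α/2} = 1.645.
Power = Φ(δ − 1.645) + Φ(−δ − 1.645) = Φ(0.516) + Φ(-3.806) = 0.6971 + 0.0001 = 0.6972.

Power ≈ 0.697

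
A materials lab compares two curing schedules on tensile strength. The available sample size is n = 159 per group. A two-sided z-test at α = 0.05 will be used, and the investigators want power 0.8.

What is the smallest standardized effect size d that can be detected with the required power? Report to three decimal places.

Required noncentrality: δ = z_{0.025} + z_{0.20} = 1.960 + 0.842 = 2.802.
(Lower-tail contribution to power is negligible for δ > 0.)
δ = d·√(n/2) ⇒ d = δ/√(n/2) = 2.802/√(159/2) = 0.3142.

d ≈ 0.314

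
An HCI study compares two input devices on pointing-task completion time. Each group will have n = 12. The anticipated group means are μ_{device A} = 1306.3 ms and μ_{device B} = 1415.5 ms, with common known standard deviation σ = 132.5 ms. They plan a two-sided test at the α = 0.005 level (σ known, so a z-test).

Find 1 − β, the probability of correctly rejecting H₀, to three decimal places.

Power ≈ 0.215

Standardized effect: d = |μ_{device A} − μ_{device B}| / σ = |1306.3 − 1415.5| / 132.5 = 0.8242
Noncentrality parameter: δ = d·√(n/2) = 0.8242 × √(12/2) = 2.0187
Two-sided α = 0.005 → critical value z_{0.0025} = 2.807.
Power = Φ(δ − 2.807) + Φ(−δ − 2.807) = Φ(-0.788) + Φ(-4.826) = 0.2153 + 0.0000 = 0.2153.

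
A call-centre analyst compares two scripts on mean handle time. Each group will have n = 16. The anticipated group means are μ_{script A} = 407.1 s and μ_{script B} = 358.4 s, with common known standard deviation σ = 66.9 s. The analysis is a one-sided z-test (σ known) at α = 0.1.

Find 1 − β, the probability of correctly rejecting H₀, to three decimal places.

Power ≈ 0.782

Standardized effect: d = |μ_{script A} − μ_{script B}| / σ = |407.1 − 358.4| / 66.9 = 0.7280
Noncentrality parameter: δ = d·√(n/2) = 0.7280 × √(16/2) = 2.0590
Critical value for a one-sided test at α = 0.1: z_α = 1.282.
Power = P(Z > 1.282 − δ) = Φ(0.777) = 0.7815.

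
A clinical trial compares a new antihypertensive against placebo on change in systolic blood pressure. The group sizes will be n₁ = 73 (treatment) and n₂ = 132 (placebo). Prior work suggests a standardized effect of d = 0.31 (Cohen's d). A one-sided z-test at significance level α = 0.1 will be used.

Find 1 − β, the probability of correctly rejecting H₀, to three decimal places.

Power ≈ 0.801

Noncentrality parameter: δ = d / √(1/n₁ + 1/n₂) = 0.31 / √(1/73 + 1/132) = 2.1254
Critical value for a one-sided test at α = 0.1: z_α = 1.282.
Power = Φ(δ − 1.282) = Φ(0.844) = 0.8006.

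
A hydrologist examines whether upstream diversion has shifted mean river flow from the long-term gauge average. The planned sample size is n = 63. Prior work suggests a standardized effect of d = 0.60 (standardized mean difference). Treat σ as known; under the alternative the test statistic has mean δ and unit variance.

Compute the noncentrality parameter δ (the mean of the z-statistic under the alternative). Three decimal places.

δ = d·√n = 0.60 × √63 = 4.7624

δ ≈ 4.762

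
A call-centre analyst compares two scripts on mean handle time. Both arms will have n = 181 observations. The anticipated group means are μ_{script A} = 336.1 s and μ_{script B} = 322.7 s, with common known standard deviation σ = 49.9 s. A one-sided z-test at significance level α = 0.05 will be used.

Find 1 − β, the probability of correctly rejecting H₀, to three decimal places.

Power ≈ 0.819

Standardized effect: d = |μ_{script A} − μ_{script B}| / σ = |336.1 − 322.7| / 49.9 = 0.2685
Noncentrality parameter: δ = d·√(n/2) = 0.2685 × √(181/2) = 2.5546
One-sided α = 0.05 → critical value z_{0.05} = 1.645.
Power = Φ(δ − 1.645) = Φ(0.910) = 0.8185.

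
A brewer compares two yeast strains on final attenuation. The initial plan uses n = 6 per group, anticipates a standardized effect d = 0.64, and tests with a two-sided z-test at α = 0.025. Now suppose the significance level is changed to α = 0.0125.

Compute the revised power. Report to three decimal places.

Power ≈ 0.083

δ = d·√(n/2) = 0.64 × √(6/2) = 1.1085 (unchanged). New critical value: z_{0.0063} = 2.498.
Revised power = Φ(δ − 2.498) + Φ(−δ − 2.498) = Φ(-1.389) + Φ(-3.606) = 0.0824 + 0.0002 = 0.0825.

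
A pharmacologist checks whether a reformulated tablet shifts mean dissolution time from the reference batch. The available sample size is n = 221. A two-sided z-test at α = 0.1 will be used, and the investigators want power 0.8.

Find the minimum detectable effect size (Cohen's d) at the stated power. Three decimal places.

d ≈ 0.167

Need Φ(δ − 1.645) = 0.8, so δ = 1.645 + 0.842 = 2.486.
(The second rejection-region term Φ(−δ − z_{α/2}) is negligible and dropped.)
δ = d·√n ⇒ d = δ/√n = 2.486/√221 = 0.1673.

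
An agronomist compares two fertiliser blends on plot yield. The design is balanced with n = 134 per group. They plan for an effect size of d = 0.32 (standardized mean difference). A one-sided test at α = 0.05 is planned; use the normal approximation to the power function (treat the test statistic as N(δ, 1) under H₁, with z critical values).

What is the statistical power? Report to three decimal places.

Power ≈ 0.835

Noncentrality parameter: δ = d·√(n/2) = 0.32 × √(134/2) = 2.6193
One-sided α = 0.05 → critical value z_{0.05} = 1.645.
Power = P(Z > 1.645 − δ) = Φ(0.974) = 0.8351.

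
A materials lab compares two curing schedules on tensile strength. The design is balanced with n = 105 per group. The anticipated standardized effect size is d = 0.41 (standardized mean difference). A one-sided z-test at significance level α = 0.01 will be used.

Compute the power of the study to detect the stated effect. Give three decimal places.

Noncentrality parameter: δ = d·√(n/2) = 0.41 × √(105/2) = 2.9707
One-sided α = 0.01 → critical value z_{0.01} = 2.326.
Power = P(Z > 2.326 − δ) = Φ(0.644) = 0.7403.

Power ≈ 0.740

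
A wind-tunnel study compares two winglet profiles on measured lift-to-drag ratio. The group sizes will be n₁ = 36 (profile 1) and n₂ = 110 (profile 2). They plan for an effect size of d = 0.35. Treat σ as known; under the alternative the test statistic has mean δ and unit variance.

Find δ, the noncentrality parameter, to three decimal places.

δ = d / √(1/n₁ + 1/n₂) = 0.35 / √(1/36 + 1/110) = 1.8228

δ ≈ 1.823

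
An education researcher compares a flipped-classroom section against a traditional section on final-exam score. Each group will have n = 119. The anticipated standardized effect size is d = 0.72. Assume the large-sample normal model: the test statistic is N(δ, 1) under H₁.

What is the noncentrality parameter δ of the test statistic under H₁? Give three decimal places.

The noncentrality parameter scales effect size by the design's sample-size factor: δ = d·√(n/2) = 0.72 × √(119/2) = 5.5538

δ ≈ 5.554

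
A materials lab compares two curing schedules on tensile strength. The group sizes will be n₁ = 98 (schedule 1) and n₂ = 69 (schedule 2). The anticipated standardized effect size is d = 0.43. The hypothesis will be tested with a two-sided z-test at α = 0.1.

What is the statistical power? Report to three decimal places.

Noncentrality parameter: δ = d / √(1/n₁ + 1/n₂) = 0.43 / √(1/98 + 1/69) = 2.7362
Two-sided α = 0.1 → critical value z_{0.05} = 1.645.
Power = Φ(δ − 1.645) + Φ(−δ − 1.645) = Φ(1.091) + Φ(-4.381) = 0.8624 + 0.0000 = 0.8624.

Power ≈ 0.862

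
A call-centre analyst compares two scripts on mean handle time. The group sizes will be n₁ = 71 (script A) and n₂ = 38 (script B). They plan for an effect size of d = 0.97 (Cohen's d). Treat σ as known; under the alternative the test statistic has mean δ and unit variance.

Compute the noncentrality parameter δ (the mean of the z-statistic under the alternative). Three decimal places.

δ ≈ 4.826

δ = d / √(1/n₁ + 1/n₂) = 0.97 / √(1/71 + 1/38) = 4.8259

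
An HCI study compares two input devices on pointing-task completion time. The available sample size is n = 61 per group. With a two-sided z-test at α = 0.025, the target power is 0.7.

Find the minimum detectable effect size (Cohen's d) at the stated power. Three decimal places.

Need Φ(δ − 2.241) = 0.7, so δ = 2.241 + 0.524 = 2.766.
(The second rejection-region term Φ(−δ − z_{α/2}) is negligible and dropped.)
δ = d·√(n/2) ⇒ d = δ/√(n/2) = 2.766/√(61/2) = 0.5008.

d ≈ 0.501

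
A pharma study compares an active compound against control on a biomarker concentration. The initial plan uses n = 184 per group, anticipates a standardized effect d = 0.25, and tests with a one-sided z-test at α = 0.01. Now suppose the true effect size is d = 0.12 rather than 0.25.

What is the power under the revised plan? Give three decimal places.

With d = 0.12: δ = d·√(n/2) = 0.12 × √(184/2) = 1.1510. Critical value z_{0.01} = 2.326.
Revised power = P(Z > 2.326 − δ) = Φ(-1.175) = 0.1199.

Power ≈ 0.120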